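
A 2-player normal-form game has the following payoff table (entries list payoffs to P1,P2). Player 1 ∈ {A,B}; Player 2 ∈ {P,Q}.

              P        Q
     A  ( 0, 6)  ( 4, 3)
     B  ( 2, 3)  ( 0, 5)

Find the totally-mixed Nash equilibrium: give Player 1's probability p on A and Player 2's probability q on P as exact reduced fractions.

P1 indiff ⇒ q·0+(1-q)·4 = q·2+(1-q)·0 ⇒ q(-2) = (1-q)(-4) ⇒ q = 2/3
P2 indiff ⇒ p·6+(1-p)·3 = p·3+(1-p)·5 ⇒ p(3) = (1-p)(2) ⇒ p = 2/5

p=2/5, q=2/3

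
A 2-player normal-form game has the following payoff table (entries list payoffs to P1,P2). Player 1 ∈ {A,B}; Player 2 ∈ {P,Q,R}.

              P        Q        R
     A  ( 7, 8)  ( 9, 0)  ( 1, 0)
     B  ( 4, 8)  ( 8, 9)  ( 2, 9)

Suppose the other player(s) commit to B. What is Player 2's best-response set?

u_2(P vs B) = 8
u_2(Q vs B) = 9
u_2(R vs B) = 9
max payoff 9 at {Q,R}

argmax u_2 = {Q,R}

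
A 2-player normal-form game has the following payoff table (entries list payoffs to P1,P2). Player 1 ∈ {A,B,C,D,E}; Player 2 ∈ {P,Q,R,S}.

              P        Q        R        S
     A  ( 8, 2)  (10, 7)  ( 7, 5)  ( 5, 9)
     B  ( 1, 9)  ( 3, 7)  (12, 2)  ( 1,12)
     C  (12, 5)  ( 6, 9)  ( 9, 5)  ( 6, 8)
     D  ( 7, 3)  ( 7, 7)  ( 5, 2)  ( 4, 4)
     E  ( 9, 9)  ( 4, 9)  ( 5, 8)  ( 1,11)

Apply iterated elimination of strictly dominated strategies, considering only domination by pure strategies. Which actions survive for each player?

Remaining: P1:{A,C} P2:{Q,S}

P1 drop D (A beats it: P:8>7 Q:10>7 R:7>5 S:5>4)
P1 drop E (C beats it: P:12>9 Q:6>4 R:9>5 S:6>1)
P2 drop P (S beats it: A:9>2 B:12>9 C:8>5)
P2 drop R (Q beats it: A:7>5 B:7>2 C:9>5)
P1 drop B (A beats it: Q:10>3 S:5>1)
P1→{A,C} P2→{Q,S}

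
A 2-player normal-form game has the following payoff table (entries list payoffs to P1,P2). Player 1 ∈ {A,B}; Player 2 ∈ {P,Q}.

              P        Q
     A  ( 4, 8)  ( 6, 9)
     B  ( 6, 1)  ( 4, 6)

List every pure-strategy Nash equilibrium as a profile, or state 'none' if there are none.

(A,P): not NE [P1→B gives 6>4; P2→Q gives 9>8]
(A,Q): NE
(B,P): not NE [P2→Q gives 6>1]
(B,Q): not NE [P1→A gives 6>4]

Nash profiles: (A,Q)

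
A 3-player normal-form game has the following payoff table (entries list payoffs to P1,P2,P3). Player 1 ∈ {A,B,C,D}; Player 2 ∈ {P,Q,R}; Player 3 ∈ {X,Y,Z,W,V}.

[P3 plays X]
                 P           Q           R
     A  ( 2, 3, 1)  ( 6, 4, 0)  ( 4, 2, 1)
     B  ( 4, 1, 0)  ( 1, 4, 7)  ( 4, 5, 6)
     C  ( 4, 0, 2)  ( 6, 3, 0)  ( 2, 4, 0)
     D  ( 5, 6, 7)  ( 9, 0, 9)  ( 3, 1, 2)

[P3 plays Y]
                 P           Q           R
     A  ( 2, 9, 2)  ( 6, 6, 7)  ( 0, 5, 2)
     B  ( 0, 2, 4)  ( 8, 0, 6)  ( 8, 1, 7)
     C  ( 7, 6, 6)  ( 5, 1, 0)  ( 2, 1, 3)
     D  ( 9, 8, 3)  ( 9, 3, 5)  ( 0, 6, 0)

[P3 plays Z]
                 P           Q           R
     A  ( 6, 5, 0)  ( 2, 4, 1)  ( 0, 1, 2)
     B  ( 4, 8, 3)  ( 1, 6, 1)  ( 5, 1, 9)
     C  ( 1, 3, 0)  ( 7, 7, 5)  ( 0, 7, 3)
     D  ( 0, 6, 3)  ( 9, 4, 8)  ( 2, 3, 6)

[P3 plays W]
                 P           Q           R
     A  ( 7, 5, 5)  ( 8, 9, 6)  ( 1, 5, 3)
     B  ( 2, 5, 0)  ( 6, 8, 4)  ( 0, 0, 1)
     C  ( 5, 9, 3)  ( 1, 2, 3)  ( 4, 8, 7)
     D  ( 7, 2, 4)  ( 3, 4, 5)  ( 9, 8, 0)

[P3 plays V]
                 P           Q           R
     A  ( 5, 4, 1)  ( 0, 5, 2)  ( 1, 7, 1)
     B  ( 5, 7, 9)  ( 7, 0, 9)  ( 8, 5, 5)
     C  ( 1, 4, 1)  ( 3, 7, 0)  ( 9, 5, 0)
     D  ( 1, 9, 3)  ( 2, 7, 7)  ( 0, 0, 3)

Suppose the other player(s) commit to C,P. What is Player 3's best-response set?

u_3(X vs C,P) = 2
u_3(Y vs C,P) = 6
u_3(Z vs C,P) = 0
u_3(W vs C,P) = 3
u_3(V vs C,P) = 1
max payoff 6 at {Y}

P3 best: {Y}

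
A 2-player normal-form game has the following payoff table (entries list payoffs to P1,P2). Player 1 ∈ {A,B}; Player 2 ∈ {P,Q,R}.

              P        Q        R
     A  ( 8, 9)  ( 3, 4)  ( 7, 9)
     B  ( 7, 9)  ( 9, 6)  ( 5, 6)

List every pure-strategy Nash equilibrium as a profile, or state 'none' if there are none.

(A,P): NE
(A,Q): not NE [P1→B gives 9>3; P2→R gives 9>4]
(A,R): NE
(B,P): not NE [P1→A gives 8>7]
(B,Q): not NE [P2→P gives 9>6]
(B,R): not NE [P1→A gives 7>5; P2→P gives 9>6]

Nash profiles: (A,P), (A,R)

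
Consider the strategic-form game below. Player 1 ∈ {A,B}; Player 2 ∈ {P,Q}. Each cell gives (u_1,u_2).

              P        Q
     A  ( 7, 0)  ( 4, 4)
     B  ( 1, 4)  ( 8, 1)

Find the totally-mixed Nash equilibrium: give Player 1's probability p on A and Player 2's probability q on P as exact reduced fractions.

P1 indiff ⇒ q·7+(1-q)·4 = q·1+(1-q)·8 ⇒ q(6) = (1-q)(4) ⇒ q = 2/5
P2 indiff ⇒ p·0+(1-p)·4 = p·4+(1-p)·1 ⇒ p(-4) = (1-p)(-3) ⇒ p = 3/7

P1 mixes 3/7 on A; P2 mixes 2/5 on P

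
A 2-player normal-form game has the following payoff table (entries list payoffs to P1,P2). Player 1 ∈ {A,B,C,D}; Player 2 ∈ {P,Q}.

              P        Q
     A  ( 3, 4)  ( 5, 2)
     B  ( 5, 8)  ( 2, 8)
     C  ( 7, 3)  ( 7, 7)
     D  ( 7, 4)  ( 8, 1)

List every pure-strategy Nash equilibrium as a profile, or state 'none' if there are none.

NE set: (D,P)

(A,P): not NE [P1→D gives 7>3]
(A,Q): not NE [P1→D gives 8>5; P2→P gives 4>2]
(B,P): not NE [P1→D gives 7>5]
(B,Q): not NE [P1→D gives 8>2]
(C,P): not NE [P2→Q gives 7>3]
(C,Q): not NE [P1→D gives 8>7]
(D,P): NE
(D,Q): not NE [P2→P gives 4>1]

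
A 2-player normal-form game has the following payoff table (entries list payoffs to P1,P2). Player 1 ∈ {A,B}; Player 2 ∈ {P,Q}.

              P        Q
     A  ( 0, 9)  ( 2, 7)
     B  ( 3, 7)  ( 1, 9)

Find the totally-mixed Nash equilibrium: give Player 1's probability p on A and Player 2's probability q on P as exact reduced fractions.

(p,q) = (1/2, 1/4)

P1 indiff ⇒ q·0+(1-q)·2 = q·3+(1-q)·1 ⇒ q(-3) = (1-q)(-1) ⇒ q = 1/4
P2 indiff ⇒ p·9+(1-p)·7 = p·7+(1-p)·9 ⇒ p(2) = (1-p)(2) ⇒ p = 1/2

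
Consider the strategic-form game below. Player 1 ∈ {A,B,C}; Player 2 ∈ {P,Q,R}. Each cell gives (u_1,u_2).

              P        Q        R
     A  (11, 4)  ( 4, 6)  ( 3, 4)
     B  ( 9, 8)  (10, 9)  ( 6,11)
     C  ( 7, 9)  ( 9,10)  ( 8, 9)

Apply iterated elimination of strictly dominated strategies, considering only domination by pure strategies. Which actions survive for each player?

P2 drop P (Q beats it: A:6>4 B:9>8 C:10>9)
P1 drop A (B beats it: Q:10>4 R:6>3)
P1→{B,C} P2→{Q,R}

Survivors P1:{B,C} P2:{Q,R}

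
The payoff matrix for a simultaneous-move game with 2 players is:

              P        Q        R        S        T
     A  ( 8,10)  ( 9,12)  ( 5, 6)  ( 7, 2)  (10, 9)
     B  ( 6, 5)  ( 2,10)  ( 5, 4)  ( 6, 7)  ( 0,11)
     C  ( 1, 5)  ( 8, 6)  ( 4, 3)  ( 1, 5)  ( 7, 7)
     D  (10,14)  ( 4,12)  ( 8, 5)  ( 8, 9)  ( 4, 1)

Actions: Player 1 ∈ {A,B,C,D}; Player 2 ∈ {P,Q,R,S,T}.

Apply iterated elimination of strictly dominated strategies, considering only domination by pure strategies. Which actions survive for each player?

IESDS → P1:{A,D} P2:{P,Q}

P1 drop B (D beats it: P:10>6 Q:4>2 R:8>5 S:8>6 T:4>0)
P1 drop C (A beats it: P:8>1 Q:9>8 R:5>4 S:7>1 T:10>7)
P2 drop R (P beats it: A:10>6 D:14>5)
P2 drop S (P beats it: A:10>2 D:14>9)
P2 drop T (P beats it: A:10>9 D:14>1)
P1→{A,D} P2→{P,Q}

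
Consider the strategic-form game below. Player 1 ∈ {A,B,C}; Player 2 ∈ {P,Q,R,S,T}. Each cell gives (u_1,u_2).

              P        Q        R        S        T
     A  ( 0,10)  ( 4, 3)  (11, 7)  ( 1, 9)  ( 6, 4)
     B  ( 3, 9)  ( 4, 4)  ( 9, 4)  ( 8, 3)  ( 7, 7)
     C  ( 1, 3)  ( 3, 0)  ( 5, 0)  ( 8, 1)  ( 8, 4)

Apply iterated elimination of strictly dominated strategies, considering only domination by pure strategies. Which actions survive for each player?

P2 drop Q (P beats it: A:10>3 B:9>4 C:3>0)
P2 drop R (P beats it: A:10>7 B:9>4 C:3>0)
P1 drop A (B beats it: P:3>0 S:8>1 T:7>6)
P2 drop S (P beats it: B:9>3 C:3>1)
P1→{B,C} P2→{P,T}

Remaining: P1:{B,C} P2:{P,T}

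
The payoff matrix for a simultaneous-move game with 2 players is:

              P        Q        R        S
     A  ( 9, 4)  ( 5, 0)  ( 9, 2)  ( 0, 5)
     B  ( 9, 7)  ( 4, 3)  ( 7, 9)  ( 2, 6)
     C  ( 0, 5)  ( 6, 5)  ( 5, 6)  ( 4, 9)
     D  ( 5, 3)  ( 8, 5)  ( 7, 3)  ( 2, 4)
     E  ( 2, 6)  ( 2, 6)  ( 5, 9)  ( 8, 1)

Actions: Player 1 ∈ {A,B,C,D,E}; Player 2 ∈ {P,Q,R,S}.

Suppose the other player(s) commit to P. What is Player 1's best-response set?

u_1(A vs P) = 9
u_1(B vs P) = 9
u_1(C vs P) = 0
u_1(D vs P) = 5
u_1(E vs P) = 2
max payoff 9 at {A,B}

P1 best: {A,B}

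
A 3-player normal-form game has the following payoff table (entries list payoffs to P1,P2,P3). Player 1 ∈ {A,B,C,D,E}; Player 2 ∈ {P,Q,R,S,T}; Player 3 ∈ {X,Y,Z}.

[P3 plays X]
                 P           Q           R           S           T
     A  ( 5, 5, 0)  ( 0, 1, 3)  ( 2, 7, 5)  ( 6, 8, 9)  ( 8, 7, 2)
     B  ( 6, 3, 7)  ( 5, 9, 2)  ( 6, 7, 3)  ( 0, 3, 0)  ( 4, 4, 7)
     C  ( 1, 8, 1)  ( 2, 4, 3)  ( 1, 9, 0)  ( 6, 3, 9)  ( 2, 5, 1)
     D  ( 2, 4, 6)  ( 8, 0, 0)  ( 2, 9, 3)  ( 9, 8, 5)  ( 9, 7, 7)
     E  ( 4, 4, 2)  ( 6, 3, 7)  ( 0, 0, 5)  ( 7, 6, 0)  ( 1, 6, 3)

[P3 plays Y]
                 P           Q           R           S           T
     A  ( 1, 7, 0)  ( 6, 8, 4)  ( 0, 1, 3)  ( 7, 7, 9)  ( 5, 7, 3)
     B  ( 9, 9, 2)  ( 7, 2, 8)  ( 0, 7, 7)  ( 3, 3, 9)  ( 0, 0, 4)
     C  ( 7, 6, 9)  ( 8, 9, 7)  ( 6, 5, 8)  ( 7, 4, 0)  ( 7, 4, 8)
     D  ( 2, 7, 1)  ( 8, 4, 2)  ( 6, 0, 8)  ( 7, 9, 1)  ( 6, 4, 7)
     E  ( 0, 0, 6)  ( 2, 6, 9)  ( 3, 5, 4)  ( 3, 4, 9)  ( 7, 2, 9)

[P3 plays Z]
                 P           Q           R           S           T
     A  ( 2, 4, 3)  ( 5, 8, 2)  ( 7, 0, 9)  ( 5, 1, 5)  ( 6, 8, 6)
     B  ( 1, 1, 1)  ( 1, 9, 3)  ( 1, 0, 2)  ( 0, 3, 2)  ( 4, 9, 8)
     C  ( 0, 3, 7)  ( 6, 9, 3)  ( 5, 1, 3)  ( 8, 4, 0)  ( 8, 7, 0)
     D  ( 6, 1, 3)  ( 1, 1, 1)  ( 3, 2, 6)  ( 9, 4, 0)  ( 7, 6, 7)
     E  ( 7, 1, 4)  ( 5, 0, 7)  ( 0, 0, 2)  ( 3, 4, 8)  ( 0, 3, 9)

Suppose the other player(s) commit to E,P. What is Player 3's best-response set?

u_3(X vs E,P) = 2
u_3(Y vs E,P) = 6
u_3(Z vs E,P) = 4
max payoff 6 at {Y}

P3 best: {Y}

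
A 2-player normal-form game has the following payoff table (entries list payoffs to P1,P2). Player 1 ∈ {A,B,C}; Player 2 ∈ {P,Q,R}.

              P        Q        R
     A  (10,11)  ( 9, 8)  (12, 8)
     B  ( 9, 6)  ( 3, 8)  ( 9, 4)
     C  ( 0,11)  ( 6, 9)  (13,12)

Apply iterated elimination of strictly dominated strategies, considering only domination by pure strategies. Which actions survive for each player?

P1 drop B (A beats it: P:10>9 Q:9>3 R:12>9)
P2 drop Q (P beats it: A:11>8 C:11>9)
P1→{A,C} P2→{P,R}

Remaining: P1:{A,C} P2:{P,R}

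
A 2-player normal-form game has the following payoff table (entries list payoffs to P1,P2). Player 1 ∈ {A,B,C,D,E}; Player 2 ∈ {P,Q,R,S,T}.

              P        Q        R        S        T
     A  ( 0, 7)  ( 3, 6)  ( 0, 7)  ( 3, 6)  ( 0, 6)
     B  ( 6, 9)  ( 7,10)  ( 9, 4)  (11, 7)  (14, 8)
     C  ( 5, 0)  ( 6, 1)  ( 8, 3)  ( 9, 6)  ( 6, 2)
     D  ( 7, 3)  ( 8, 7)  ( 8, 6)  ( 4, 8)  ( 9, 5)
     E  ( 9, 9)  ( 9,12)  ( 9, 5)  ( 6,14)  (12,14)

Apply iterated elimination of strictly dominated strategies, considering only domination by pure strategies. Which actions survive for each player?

P1 drop A (B beats it: P:6>0 Q:7>3 R:9>0 S:11>3 T:14>0)
P1 drop C (B beats it: P:6>5 Q:7>6 R:9>8 S:11>9 T:14>6)
P1 drop D (E beats it: P:9>7 Q:9>8 R:9>8 S:6>4 T:12>9)
P2 drop P (Q beats it: B:10>9 E:12>9)
P2 drop R (Q beats it: B:10>4 E:12>5)
P1→{B,E} P2→{Q,S,T}

Survivors P1:{B,E} P2:{Q,S,T}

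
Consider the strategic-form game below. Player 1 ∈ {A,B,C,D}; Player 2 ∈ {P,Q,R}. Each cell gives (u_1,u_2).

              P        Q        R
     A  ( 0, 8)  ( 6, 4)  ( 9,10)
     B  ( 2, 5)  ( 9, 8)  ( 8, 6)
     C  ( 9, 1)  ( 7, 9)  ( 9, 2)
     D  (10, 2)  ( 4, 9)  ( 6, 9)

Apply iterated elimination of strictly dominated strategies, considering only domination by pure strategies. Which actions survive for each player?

P2 drop P (R beats it: A:10>8 B:6>5 C:2>1 D:9>2)
P1 drop D (A beats it: Q:6>4 R:9>6)
P1→{A,B,C} P2→{Q,R}

Survivors P1:{A,B,C} P2:{Q,R}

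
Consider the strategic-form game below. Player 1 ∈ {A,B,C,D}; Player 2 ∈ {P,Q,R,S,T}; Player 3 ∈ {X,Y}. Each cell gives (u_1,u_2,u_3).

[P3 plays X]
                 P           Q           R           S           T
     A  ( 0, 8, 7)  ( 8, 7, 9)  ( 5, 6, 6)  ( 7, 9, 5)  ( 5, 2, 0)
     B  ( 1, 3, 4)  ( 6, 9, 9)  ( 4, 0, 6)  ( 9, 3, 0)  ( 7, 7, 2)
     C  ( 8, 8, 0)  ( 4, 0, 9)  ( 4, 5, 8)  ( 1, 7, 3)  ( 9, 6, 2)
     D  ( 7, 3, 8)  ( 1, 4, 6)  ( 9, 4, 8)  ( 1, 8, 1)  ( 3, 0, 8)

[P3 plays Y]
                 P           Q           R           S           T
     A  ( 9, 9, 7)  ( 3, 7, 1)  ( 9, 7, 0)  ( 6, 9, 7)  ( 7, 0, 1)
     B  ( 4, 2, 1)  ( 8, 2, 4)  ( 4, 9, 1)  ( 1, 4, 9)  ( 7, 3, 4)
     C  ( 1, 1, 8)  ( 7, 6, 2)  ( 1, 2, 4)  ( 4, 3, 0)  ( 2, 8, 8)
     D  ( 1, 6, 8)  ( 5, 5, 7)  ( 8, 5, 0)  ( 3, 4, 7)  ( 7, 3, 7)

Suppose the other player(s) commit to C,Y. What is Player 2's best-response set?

argmax u_2 = {T}

u_2(P vs C,Y) = 1
u_2(Q vs C,Y) = 6
u_2(R vs C,Y) = 2
u_2(S vs C,Y) = 3
u_2(T vs C,Y) = 8
max payoff 8 at {T}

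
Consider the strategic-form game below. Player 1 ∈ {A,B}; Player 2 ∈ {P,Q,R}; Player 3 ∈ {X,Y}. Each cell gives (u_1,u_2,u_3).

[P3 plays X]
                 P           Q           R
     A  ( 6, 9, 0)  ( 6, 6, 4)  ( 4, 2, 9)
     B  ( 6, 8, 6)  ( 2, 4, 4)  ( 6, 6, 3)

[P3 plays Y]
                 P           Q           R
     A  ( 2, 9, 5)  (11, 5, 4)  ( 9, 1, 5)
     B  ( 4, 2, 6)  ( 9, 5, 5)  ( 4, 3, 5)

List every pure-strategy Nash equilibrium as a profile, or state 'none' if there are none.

(A,P,X): not NE [P3→Y gives 5>0]
(A,P,Y): not NE [P1→B gives 4>2]
(A,Q,X): not NE [P2→P gives 9>6]
(A,Q,Y): not NE [P2→P gives 9>5]
(A,R,X): not NE [P1→B gives 6>4; P2→P gives 9>2]
(A,R,Y): not NE [P2→P gives 9>1; P3→X gives 9>5]
(B,P,X): NE
(B,P,Y): not NE [P2→Q gives 5>2]
(B,Q,X): not NE [P1→A gives 6>2; P2→P gives 8>4; P3→Y gives 5>4]
(B,Q,Y): not NE [P1→A gives 11>9]
(B,R,X): not NE [P2→P gives 8>6; P3→Y gives 5>3]
(B,R,Y): not NE [P1→A gives 9>4; P2→Q gives 5>3]

Nash profiles: (B,P,X)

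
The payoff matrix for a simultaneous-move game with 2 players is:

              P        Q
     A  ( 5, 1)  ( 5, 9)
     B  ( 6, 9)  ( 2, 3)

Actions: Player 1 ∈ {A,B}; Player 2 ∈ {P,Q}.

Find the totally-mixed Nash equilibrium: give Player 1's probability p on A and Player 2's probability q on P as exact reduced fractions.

P1 indiff ⇒ q·5+(1-q)·5 = q·6+(1-q)·2 ⇒ q(-1) = (1-q)(-3) ⇒ q = 3/4
P2 indiff ⇒ p·1+(1-p)·9 = p·9+(1-p)·3 ⇒ p(-8) = (1-p)(-6) ⇒ p = 3/7

(p,q) = (3/7, 3/4)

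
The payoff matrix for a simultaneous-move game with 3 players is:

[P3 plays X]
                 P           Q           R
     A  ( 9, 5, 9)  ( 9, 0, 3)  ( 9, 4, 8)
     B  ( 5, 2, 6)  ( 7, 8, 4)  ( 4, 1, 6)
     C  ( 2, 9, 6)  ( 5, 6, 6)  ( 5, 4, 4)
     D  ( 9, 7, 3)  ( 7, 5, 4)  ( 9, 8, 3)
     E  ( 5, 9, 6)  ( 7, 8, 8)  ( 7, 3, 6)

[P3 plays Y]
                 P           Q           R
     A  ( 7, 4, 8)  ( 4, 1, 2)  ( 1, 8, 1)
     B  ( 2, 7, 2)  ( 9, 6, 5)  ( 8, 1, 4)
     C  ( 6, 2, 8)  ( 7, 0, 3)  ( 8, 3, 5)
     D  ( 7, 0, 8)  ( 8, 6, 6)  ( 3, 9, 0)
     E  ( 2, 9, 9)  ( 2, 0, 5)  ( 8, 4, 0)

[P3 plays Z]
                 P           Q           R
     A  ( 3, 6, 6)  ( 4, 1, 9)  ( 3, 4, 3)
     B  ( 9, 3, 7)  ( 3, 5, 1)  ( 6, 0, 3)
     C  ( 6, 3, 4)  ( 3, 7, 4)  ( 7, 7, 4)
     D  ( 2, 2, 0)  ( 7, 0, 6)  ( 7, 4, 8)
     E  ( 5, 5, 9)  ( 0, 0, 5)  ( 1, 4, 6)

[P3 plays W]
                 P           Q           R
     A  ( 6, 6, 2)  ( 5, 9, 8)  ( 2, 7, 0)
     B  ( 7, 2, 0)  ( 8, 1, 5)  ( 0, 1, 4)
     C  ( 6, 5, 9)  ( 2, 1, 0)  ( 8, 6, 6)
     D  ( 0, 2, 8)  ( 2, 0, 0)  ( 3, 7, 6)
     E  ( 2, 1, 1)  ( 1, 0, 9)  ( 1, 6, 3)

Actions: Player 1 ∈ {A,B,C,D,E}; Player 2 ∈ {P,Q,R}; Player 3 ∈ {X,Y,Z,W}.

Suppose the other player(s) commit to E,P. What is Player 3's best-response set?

BR_3 = {Y,Z}

u_3(X vs E,P) = 6
u_3(Y vs E,P) = 9
u_3(Z vs E,P) = 9
u_3(W vs E,P) = 1
max payoff 9 at {Y,Z}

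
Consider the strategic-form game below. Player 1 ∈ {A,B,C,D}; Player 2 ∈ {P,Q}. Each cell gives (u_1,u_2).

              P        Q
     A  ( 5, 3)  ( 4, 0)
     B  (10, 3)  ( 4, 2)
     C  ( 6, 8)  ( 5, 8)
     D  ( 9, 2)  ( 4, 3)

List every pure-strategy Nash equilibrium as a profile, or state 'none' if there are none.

(A,P): not NE [P1→B gives 10>5]
(A,Q): not NE [P1→C gives 5>4; P2→P gives 3>0]
(B,P): NE
(B,Q): not NE [P1→C gives 5>4; P2→P gives 3>2]
(C,P): not NE [P1→B gives 10>6]
(C,Q): NE
(D,P): not NE [P1→B gives 10>9; P2→Q gives 3>2]
(D,Q): not NE [P1→C gives 5>4]

PSNE = {(B,P), (C,Q)}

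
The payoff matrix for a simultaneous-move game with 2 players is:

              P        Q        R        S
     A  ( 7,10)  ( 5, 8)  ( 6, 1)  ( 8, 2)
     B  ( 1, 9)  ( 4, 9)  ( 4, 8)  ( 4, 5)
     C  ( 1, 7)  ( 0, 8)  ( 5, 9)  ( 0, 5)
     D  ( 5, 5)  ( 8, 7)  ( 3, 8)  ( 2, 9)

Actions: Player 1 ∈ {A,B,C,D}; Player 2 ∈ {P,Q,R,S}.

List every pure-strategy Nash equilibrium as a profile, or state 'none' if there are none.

(A,P): NE
(A,Q): not NE [P1→D gives 8>5; P2→P gives 10>8]
(A,R): not NE [P2→P gives 10>1]
(A,S): not NE [P2→P gives 10>2]
(B,P): not NE [P1→A gives 7>1]
(B,Q): not NE [P1→D gives 8>4]
(B,R): not NE [P1→A gives 6>4; P2→Q gives 9>8]
(B,S): not NE [P1→A gives 8>4; P2→Q gives 9>5]
(C,P): not NE [P1→A gives 7>1; P2→R gives 9>7]
(C,Q): not NE [P1→D gives 8>0; P2→R gives 9>8]
(C,R): not NE [P1→A gives 6>5]
(C,S): not NE [P1→A gives 8>0; P2→R gives 9>5]
(D,P): not NE [P1→A gives 7>5; P2→S gives 9>5]
(D,Q): not NE [P2→S gives 9>7]
(D,R): not NE [P1→A gives 6>3; P2→S gives 9>8]
(D,S): not NE [P1→A gives 8>2]

NE set: (A,P)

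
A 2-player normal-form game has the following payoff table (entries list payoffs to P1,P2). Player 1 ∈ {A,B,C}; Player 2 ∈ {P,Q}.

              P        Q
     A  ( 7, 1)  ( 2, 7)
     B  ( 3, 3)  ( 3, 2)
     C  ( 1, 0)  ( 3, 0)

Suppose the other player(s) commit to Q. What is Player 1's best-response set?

u_1(A vs Q) = 2
u_1(B vs Q) = 3
u_1(C vs Q) = 3
max payoff 3 at {B,C}

argmax u_1 = {B,C}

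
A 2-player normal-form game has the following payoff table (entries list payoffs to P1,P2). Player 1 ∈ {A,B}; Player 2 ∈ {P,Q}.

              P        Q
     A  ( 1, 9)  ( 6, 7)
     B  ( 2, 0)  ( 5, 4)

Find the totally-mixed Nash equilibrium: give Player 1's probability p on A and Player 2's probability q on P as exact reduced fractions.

P1 mixes 2/3 on A; P2 mixes 1/2 on P

P1 indiff ⇒ q·1+(1-q)·6 = q·2+(1-q)·5 ⇒ q(-1) = (1-q)(-1) ⇒ q = 1/2
P2 indiff ⇒ p·9+(1-p)·0 = p·7+(1-p)·4 ⇒ p(2) = (1-p)(4) ⇒ p = 2/3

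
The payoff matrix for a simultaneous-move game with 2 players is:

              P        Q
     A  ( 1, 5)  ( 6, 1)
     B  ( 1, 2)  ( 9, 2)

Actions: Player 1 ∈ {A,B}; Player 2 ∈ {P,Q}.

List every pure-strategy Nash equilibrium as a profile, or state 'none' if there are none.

Nash profiles: (A,P), (B,P), (B,Q)

(A,P): NE
(A,Q): not NE [P1→B gives 9>6; P2→P gives 5>1]
(B,P): NE
(B,Q): NE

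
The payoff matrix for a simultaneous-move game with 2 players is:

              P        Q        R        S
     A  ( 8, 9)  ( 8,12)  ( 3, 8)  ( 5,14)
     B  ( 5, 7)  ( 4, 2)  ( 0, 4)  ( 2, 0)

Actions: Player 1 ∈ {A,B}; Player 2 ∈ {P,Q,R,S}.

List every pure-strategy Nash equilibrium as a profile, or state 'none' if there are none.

NE set: (A,S)

(A,P): not NE [P2→S gives 14>9]
(A,Q): not NE [P2→S gives 14>12]
(A,R): not NE [P2→S gives 14>8]
(A,S): NE
(B,P): not NE [P1→A gives 8>5]
(B,Q): not NE [P1→A gives 8>4; P2→P gives 7>2]
(B,R): not NE [P1→A gives 3>0; P2→P gives 7>4]
(B,S): not NE [P1→A gives 5>2; P2→P gives 7>0]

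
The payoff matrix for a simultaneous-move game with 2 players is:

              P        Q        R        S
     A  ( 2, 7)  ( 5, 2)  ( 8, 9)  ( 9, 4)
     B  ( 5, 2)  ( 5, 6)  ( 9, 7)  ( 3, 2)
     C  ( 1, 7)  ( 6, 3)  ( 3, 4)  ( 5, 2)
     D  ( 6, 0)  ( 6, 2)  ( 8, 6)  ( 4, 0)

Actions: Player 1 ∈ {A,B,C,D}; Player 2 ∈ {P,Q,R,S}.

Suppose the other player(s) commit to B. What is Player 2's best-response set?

u_2(P vs B) = 2
u_2(Q vs B) = 6
u_2(R vs B) = 7
u_2(S vs B) = 2
max payoff 7 at {R}

argmax u_2 = {R}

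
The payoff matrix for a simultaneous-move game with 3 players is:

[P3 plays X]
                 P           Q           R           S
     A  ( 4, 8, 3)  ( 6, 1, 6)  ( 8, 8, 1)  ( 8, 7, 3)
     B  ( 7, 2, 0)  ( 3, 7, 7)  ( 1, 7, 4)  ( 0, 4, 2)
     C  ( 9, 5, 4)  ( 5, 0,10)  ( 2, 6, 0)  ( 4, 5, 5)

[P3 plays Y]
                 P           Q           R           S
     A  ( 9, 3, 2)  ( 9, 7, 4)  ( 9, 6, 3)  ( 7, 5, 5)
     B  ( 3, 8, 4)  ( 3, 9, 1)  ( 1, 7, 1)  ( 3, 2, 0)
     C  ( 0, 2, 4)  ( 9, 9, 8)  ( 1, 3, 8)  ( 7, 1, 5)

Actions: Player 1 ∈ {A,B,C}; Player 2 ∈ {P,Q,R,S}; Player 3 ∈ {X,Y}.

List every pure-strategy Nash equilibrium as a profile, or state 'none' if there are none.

PSNE: ∅

(A,P,X): not NE [P1→C gives 9>4]
(A,P,Y): not NE [P2→Q gives 7>3; P3→X gives 3>2]
(A,Q,X): not NE [P2→R gives 8>1]
(A,Q,Y): not NE [P3→X gives 6>4]
(A,R,X): not NE [P3→Y gives 3>1]
(A,R,Y): not NE [P2→Q gives 7>6]
(A,S,X): not NE [P2→R gives 8>7; P3→Y gives 5>3]
(A,S,Y): not NE [P2→Q gives 7>5]
(B,P,X): not NE [P1→C gives 9>7; P2→R gives 7>2; P3→Y gives 4>0]
(B,P,Y): not NE [P1→A gives 9>3; P2→Q gives 9>8]
(B,Q,X): not NE [P1→A gives 6>3]
(B,Q,Y): not NE [P1→C gives 9>3; P3→X gives 7>1]
(B,R,X): not NE [P1→A gives 8>1]
(B,R,Y): not NE [P1→A gives 9>1; P2→Q gives 9>7; P3→X gives 4>1]
(B,S,X): not NE [P1→A gives 8>0; P2→R gives 7>4]
(B,S,Y): not NE [P1→C gives 7>3; P2→Q gives 9>2; P3→X gives 2>0]
(C,P,X): not NE [P2→R gives 6>5]
(C,P,Y): not NE [P1→A gives 9>0; P2→Q gives 9>2]
(C,Q,X): not NE [P1→A gives 6>5; P2→R gives 6>0]
(C,Q,Y): not NE [P3→X gives 10>8]
(C,R,X): not NE [P1→A gives 8>2; P3→Y gives 8>0]
(C,R,Y): not NE [P1→A gives 9>1; P2→Q gives 9>3]
(C,S,X): not NE [P1→A gives 8>4; P2→R gives 6>5]
(C,S,Y): not NE [P2→Q gives 9>1]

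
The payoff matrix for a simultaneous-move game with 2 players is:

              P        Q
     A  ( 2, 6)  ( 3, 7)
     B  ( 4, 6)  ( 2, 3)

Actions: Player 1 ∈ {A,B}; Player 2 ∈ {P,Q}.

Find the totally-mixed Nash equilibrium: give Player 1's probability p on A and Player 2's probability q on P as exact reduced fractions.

P1 indiff ⇒ q·2+(1-q)·3 = q·4+(1-q)·2 ⇒ q(-2) = (1-q)(-1) ⇒ q = 1/3
P2 indiff ⇒ p·6+(1-p)·6 = p·7+(1-p)·3 ⇒ p(-1) = (1-p)(-3) ⇒ p = 3/4

(p,q) = (3/4, 1/3)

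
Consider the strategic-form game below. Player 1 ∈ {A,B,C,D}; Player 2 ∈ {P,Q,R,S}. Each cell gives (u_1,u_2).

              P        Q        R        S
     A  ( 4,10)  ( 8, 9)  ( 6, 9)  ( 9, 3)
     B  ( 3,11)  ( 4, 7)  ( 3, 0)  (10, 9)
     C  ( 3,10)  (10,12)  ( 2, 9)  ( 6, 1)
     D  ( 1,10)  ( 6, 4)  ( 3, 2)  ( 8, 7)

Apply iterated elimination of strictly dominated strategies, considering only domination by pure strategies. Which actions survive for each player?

P1 drop D (A beats it: P:4>1 Q:8>6 R:6>3 S:9>8)
P2 drop R (P beats it: A:10>9 B:11>0 C:10>9)
P2 drop S (P beats it: A:10>3 B:11>9 C:10>1)
P1 drop B (A beats it: P:4>3 Q:8>4)
P1→{A,C} P2→{P,Q}

Survivors P1:{A,C} P2:{P,Q}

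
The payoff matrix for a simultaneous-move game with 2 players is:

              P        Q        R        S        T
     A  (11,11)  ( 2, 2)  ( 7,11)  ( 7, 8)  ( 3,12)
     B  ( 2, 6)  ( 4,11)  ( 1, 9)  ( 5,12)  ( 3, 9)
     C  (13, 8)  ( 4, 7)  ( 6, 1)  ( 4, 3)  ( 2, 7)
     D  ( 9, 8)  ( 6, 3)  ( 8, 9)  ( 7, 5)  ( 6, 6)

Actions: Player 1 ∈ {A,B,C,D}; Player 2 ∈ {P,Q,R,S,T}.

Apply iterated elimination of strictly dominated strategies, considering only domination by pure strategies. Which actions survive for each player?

P1 drop B (D beats it: P:9>2 Q:6>4 R:8>1 S:7>5 T:6>3)
P2 drop Q (P beats it: A:11>2 C:8>7 D:8>3)
P2 drop S (P beats it: A:11>8 C:8>3 D:8>5)
P1→{A,C,D} P2→{P,R,T}

Remaining: P1:{A,C,D} P2:{P,R,T}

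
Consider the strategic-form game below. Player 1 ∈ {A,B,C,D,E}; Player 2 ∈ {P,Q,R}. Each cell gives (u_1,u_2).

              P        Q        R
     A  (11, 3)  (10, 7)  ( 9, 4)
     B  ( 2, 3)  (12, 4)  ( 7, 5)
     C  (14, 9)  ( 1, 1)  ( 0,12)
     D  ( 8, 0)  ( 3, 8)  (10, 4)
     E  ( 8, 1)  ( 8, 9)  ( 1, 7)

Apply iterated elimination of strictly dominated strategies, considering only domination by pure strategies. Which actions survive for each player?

P1 drop E (A beats it: P:11>8 Q:10>8 R:9>1)
P2 drop P (R beats it: A:4>3 B:5>3 C:12>9 D:4>0)
P1 drop C (A beats it: Q:10>1 R:9>0)
P1→{A,B,D} P2→{Q,R}

Survivors P1:{A,B,D} P2:{Q,R}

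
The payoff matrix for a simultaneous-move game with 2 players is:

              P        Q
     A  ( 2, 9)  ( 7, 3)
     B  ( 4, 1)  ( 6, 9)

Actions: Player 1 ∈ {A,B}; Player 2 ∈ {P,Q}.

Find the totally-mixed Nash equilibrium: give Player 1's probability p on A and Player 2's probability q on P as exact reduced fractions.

(p,q) = (4/7, 1/3)

P1 indiff ⇒ q·2+(1-q)·7 = q·4+(1-q)·6 ⇒ q(-2) = (1-q)(-1) ⇒ q = 1/3
P2 indiff ⇒ p·9+(1-p)·1 = p·3+(1-p)·9 ⇒ p(6) = (1-p)(8) ⇒ p = 4/7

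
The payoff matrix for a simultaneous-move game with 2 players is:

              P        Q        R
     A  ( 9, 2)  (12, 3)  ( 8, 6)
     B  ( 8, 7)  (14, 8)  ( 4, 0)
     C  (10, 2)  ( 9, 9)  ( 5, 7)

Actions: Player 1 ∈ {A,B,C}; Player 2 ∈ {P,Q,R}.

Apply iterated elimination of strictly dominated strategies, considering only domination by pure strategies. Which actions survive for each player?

Remaining: P1:{A,B} P2:{Q,R}

P2 drop P (Q beats it: A:3>2 B:8>7 C:9>2)
P1 drop C (A beats it: Q:12>9 R:8>5)
P1→{A,B} P2→{Q,R}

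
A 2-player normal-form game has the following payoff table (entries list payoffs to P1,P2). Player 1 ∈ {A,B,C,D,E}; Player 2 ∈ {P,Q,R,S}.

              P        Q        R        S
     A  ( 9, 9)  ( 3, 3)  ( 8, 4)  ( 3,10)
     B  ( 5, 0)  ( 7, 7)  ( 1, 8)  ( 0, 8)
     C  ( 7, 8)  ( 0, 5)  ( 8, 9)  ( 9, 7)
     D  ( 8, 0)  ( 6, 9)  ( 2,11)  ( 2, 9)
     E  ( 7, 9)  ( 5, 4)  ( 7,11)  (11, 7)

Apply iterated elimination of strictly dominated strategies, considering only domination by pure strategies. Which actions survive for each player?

Remaining: P1:{A,C,E} P2:{P,R,S}

P2 drop Q (R beats it: A:4>3 B:8>7 C:9>5 D:11>9 E:11>4)
P1 drop B (A beats it: P:9>5 R:8>1 S:3>0)
P1 drop D (A beats it: P:9>8 R:8>2 S:3>2)
P1→{A,C,E} P2→{P,R,S}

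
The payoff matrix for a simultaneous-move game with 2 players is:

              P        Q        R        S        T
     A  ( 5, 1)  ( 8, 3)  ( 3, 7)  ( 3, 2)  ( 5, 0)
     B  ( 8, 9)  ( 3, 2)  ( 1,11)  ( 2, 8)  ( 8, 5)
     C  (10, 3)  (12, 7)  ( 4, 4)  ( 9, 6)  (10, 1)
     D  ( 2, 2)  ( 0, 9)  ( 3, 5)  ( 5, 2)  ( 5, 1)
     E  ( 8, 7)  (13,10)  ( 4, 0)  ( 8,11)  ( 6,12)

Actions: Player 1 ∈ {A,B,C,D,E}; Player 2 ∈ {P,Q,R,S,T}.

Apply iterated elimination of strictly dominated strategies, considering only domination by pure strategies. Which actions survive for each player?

IESDS → P1:{C,E} P2:{Q,S,T}

P1 drop A (C beats it: P:10>5 Q:12>8 R:4>3 S:9>3 T:10>5)
P1 drop B (C beats it: P:10>8 Q:12>3 R:4>1 S:9>2 T:10>8)
P1 drop D (C beats it: P:10>2 Q:12>0 R:4>3 S:9>5 T:10>5)
P2 drop P (Q beats it: C:7>3 E:10>7)
P2 drop R (Q beats it: C:7>4 E:10>0)
P1→{C,E} P2→{Q,S,T}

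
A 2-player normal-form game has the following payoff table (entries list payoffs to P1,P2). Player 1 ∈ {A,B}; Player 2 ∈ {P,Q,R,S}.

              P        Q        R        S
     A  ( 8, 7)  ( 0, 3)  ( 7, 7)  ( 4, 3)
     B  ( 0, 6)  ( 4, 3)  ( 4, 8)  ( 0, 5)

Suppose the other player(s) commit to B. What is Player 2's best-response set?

P2 best: {R}

u_2(P vs B) = 6
u_2(Q vs B) = 3
u_2(R vs B) = 8
u_2(S vs B) = 5
max payoff 8 at {R}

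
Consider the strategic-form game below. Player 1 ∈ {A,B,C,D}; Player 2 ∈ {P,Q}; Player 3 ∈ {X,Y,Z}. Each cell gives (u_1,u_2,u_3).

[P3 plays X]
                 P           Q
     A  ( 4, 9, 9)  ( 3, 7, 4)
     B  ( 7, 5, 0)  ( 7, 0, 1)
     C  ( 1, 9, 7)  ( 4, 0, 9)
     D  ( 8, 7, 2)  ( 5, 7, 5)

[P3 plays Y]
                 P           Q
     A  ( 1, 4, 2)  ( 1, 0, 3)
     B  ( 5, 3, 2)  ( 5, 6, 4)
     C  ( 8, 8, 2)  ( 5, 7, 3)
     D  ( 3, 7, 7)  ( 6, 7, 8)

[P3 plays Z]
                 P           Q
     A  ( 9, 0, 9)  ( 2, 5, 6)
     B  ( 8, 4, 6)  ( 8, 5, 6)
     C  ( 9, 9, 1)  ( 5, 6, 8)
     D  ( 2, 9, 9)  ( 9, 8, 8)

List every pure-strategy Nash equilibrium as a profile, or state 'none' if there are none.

PSNE = {(D,Q,Y)}

(A,P,X): not NE [P1→D gives 8>4]
(A,P,Y): not NE [P1→C gives 8>1; P3→Z gives 9>2]
(A,P,Z): not NE [P2→Q gives 5>0]
(A,Q,X): not NE [P1→B gives 7>3; P2→P gives 9>7; P3→Z gives 6>4]
(A,Q,Y): not NE [P1→D gives 6>1; P2→P gives 4>0; P3→Z gives 6>3]
(A,Q,Z): not NE [P1→D gives 9>2]
(B,P,X): not NE [P1→D gives 8>7; P3→Z gives 6>0]
(B,P,Y): not NE [P1→C gives 8>5; P2→Q gives 6>3; P3→Z gives 6>2]
(B,P,Z): not NE [P1→C gives 9>8; P2→Q gives 5>4]
(B,Q,X): not NE [P2→P gives 5>0; P3→Z gives 6>1]
(B,Q,Y): not NE [P1→D gives 6>5; P3→Z gives 6>4]
(B,Q,Z): not NE [P1→D gives 9>8]
(C,P,X): not NE [P1→D gives 8>1]
(C,P,Y): not NE [P3→X gives 7>2]
(C,P,Z): not NE [P3→X gives 7>1]
(C,Q,X): not NE [P1→B gives 7>4; P2→P gives 9>0]
(C,Q,Y): not NE [P1→D gives 6>5; P2→P gives 8>7; P3→X gives 9>3]
(C,Q,Z): not NE [P1→D gives 9>5; P2→P gives 9>6; P3→X gives 9>8]
(D,P,X): not NE [P3→Z gives 9>2]
(D,P,Y): not NE [P1→C gives 8>3; P3→Z gives 9>7]
(D,P,Z): not NE [P1→C gives 9>2]
(D,Q,X): not NE [P1→B gives 7>5; P3→Z gives 8>5]
(D,Q,Y): NE
(D,Q,Z): not NE [P2→P gives 9>8]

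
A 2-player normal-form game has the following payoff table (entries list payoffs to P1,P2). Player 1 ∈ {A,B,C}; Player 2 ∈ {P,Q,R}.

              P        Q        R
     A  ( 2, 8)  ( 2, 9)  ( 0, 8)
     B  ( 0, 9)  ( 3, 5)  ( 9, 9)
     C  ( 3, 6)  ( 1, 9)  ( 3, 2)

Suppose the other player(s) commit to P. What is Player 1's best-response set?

BR_1 = {C}

u_1(A vs P) = 2
u_1(B vs P) = 0
u_1(C vs P) = 3
max payoff 3 at {C}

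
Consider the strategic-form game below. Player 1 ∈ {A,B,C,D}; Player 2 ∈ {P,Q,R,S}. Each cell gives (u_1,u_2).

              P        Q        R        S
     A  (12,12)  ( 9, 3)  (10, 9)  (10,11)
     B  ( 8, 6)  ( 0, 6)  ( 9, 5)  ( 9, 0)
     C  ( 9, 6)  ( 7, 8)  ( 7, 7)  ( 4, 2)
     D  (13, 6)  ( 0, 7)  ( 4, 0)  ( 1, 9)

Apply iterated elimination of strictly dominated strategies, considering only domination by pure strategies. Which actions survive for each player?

P1 drop B (A beats it: P:12>8 Q:9>0 R:10>9 S:10>9)
P1 drop C (A beats it: P:12>9 Q:9>7 R:10>7 S:10>4)
P2 drop Q (S beats it: A:11>3 D:9>7)
P2 drop R (P beats it: A:12>9 D:6>0)
P1→{A,D} P2→{P,S}

Remaining: P1:{A,D} P2:{P,S}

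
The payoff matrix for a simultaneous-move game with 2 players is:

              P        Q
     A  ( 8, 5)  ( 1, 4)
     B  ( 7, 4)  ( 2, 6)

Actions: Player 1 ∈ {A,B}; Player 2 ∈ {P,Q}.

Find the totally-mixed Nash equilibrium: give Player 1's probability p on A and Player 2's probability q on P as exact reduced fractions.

(p,q) = (2/3, 1/2)

P1 indiff ⇒ q·8+(1-q)·1 = q·7+(1-q)·2 ⇒ q(1) = (1-q)(1) ⇒ q = 1/2
P2 indiff ⇒ p·5+(1-p)·4 = p·4+(1-p)·6 ⇒ p(1) = (1-p)(2) ⇒ p = 2/3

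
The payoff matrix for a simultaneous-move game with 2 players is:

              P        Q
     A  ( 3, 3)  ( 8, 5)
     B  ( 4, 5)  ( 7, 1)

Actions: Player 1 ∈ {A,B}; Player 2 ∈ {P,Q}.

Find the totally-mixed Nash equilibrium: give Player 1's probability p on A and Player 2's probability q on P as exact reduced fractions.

p=2/3, q=1/2

P1 indiff ⇒ q·3+(1-q)·8 = q·4+(1-q)·7 ⇒ q(-1) = (1-q)(-1) ⇒ q = 1/2
P2 indiff ⇒ p·3+(1-p)·5 = p·5+(1-p)·1 ⇒ p(-2) = (1-p)(-4) ⇒ p = 2/3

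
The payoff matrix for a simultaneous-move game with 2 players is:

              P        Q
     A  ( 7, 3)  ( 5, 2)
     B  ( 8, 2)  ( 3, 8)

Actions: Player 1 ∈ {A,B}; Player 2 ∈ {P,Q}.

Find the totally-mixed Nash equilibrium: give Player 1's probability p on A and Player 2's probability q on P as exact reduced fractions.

p=6/7, q=2/3

P1 indiff ⇒ q·7+(1-q)·5 = q·8+(1-q)·3 ⇒ q(-1) = (1-q)(-2) ⇒ q = 2/3
P2 indiff ⇒ p·3+(1-p)·2 = p·2+(1-p)·8 ⇒ p(1) = (1-p)(6) ⇒ p = 6/7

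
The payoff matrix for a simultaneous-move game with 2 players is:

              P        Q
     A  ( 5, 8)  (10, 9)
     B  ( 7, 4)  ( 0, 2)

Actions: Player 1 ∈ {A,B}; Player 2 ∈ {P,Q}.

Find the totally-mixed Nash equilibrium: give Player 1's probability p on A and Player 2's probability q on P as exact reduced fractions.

(p,q) = (2/3, 5/6)

P1 indiff ⇒ q·5+(1-q)·10 = q·7+(1-q)·0 ⇒ q(-2) = (1-q)(-10) ⇒ q = 5/6
P2 indiff ⇒ p·8+(1-p)·4 = p·9+(1-p)·2 ⇒ p(-1) = (1-p)(-2) ⇒ p = 2/3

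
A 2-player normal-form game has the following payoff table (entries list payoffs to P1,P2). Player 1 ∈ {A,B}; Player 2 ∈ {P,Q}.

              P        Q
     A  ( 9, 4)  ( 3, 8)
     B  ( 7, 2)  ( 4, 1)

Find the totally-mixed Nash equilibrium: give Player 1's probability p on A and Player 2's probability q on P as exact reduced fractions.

P1 indiff ⇒ q·9+(1-q)·3 = q·7+(1-q)·4 ⇒ q(2) = (1-q)(1) ⇒ q = 1/3
P2 indiff ⇒ p·4+(1-p)·2 = p·8+(1-p)·1 ⇒ p(-4) = (1-p)(-1) ⇒ p = 1/5

(p,q) = (1/5, 1/3)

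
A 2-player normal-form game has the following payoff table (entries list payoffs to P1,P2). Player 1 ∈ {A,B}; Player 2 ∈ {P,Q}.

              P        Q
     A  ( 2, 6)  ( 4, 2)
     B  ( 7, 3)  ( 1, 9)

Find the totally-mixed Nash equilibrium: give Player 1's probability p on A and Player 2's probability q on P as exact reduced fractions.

P1 indiff ⇒ q·2+(1-q)·4 = q·7+(1-q)·1 ⇒ q(-5) = (1-q)(-3) ⇒ q = 3/8
P2 indiff ⇒ p·6+(1-p)·3 = p·2+(1-p)·9 ⇒ p(4) = (1-p)(6) ⇒ p = 3/5

P1 mixes 3/5 on A; P2 mixes 3/8 on P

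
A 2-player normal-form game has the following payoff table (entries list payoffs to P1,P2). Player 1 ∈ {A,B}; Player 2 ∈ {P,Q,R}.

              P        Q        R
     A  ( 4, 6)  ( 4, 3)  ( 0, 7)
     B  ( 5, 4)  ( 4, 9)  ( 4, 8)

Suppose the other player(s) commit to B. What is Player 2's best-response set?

P2 best: {Q}

u_2(P vs B) = 4
u_2(Q vs B) = 9
u_2(R vs B) = 8
max payoff 9 at {Q}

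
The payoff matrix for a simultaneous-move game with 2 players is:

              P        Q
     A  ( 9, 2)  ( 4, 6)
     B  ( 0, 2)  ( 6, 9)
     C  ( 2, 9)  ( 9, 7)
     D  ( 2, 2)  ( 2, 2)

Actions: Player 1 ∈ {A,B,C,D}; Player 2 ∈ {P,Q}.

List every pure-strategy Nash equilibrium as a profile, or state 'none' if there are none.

No pure NE.

(A,P): not NE [P2→Q gives 6>2]
(A,Q): not NE [P1→C gives 9>4]
(B,P): not NE [P1→A gives 9>0; P2→Q gives 9>2]
(B,Q): not NE [P1→C gives 9>6]
(C,P): not NE [P1→A gives 9>2]
(C,Q): not NE [P2→P gives 9>7]
(D,P): not NE [P1→A gives 9>2]
(D,Q): not NE [P1→C gives 9>2]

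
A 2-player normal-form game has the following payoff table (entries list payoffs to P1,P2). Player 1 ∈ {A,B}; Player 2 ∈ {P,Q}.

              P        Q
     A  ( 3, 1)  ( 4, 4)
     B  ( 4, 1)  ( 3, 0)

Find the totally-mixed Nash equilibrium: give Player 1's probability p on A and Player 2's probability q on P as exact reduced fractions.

P1 indiff ⇒ q·3+(1-q)·4 = q·4+(1-q)·3 ⇒ q(-1) = (1-q)(-1) ⇒ q = 1/2
P2 indiff ⇒ p·1+(1-p)·1 = p·4+(1-p)·0 ⇒ p(-3) = (1-p)(-1) ⇒ p = 1/4

(p,q) = (1/4, 1/2)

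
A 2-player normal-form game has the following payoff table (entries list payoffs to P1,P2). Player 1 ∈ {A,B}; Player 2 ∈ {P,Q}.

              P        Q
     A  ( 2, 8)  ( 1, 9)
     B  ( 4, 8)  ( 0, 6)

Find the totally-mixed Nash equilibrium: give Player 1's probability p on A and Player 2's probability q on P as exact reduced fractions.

P1 mixes 2/3 on A; P2 mixes 1/3 on P

P1 indiff ⇒ q·2+(1-q)·1 = q·4+(1-q)·0 ⇒ q(-2) = (1-q)(-1) ⇒ q = 1/3
P2 indiff ⇒ p·8+(1-p)·8 = p·9+(1-p)·6 ⇒ p(-1) = (1-p)(-2) ⇒ p = 2/3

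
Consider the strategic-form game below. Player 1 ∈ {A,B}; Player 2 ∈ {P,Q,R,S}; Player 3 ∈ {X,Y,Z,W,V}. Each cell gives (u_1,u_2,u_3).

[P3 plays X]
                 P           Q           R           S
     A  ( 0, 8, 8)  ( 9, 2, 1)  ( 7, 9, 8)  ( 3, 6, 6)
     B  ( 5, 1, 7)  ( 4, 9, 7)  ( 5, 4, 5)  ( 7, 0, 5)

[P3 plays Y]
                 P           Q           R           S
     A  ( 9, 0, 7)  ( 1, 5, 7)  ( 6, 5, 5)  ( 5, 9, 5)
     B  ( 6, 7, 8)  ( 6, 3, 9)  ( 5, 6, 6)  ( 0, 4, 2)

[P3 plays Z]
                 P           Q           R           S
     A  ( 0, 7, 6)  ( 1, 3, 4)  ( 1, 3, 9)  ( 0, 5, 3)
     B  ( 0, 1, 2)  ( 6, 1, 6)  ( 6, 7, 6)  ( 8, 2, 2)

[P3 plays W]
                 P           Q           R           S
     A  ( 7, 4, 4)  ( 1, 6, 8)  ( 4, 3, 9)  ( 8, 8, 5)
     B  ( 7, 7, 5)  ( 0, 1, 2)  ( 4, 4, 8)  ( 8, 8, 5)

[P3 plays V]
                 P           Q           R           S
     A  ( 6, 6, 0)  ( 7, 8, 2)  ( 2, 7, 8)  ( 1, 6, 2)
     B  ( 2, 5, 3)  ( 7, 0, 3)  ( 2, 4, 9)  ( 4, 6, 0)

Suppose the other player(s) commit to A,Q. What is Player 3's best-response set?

u_3(X vs A,Q) = 1
u_3(Y vs A,Q) = 7
u_3(Z vs A,Q) = 4
u_3(W vs A,Q) = 8
u_3(V vs A,Q) = 2
max payoff 8 at {W}

argmax u_3 = {W}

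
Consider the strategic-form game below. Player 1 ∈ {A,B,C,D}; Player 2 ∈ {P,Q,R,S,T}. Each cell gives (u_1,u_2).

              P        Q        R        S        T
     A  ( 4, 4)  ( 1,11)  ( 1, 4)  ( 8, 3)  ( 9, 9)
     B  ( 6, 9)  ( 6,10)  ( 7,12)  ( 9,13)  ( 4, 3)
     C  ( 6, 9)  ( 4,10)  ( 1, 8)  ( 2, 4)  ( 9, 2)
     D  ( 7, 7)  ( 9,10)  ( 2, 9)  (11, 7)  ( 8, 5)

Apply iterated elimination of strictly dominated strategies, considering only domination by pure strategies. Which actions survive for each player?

P2 drop P (Q beats it: A:11>4 B:10>9 C:10>9 D:10>7)
P2 drop T (Q beats it: A:11>9 B:10>3 C:10>2 D:10>5)
P1 drop A (B beats it: Q:6>1 R:7>1 S:9>8)
P1 drop C (B beats it: Q:6>4 R:7>1 S:9>2)
P1→{B,D} P2→{Q,R,S}

Survivors P1:{B,D} P2:{Q,R,S}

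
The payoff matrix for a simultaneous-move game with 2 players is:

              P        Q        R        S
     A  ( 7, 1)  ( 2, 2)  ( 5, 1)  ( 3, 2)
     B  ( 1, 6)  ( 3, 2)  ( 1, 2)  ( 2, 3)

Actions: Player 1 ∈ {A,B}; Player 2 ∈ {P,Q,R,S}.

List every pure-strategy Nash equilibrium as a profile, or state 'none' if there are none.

(A,P): not NE [P2→S gives 2>1]
(A,Q): not NE [P1→B gives 3>2]
(A,R): not NE [P2→S gives 2>1]
(A,S): NE
(B,P): not NE [P1→A gives 7>1]
(B,Q): not NE [P2→P gives 6>2]
(B,R): not NE [P1→A gives 5>1; P2→P gives 6>2]
(B,S): not NE [P1→A gives 3>2; P2→P gives 6>3]

NE set: (A,S)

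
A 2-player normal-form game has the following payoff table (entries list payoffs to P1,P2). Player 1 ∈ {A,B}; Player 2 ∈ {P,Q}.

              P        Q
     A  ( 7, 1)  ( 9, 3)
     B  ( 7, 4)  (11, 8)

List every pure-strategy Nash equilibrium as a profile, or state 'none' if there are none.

NE set: (B,Q)

(A,P): not NE [P2→Q gives 3>1]
(A,Q): not NE [P1→B gives 11>9]
(B,P): not NE [P2→Q gives 8>4]
(B,Q): NE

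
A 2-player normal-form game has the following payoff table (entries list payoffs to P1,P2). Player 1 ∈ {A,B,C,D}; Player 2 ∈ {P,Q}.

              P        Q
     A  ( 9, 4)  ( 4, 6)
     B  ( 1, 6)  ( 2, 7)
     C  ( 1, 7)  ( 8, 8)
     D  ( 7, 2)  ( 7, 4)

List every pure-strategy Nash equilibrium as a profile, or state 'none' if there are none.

PSNE = {(C,Q)}

(A,P): not NE [P2→Q gives 6>4]
(A,Q): not NE [P1→C gives 8>4]
(B,P): not NE [P1→A gives 9>1; P2→Q gives 7>6]
(B,Q): not NE [P1→C gives 8>2]
(C,P): not NE [P1→A gives 9>1; P2→Q gives 8>7]
(C,Q): NE
(D,P): not NE [P1→A gives 9>7; P2→Q gives 4>2]
(D,Q): not NE [P1→C gives 8>7]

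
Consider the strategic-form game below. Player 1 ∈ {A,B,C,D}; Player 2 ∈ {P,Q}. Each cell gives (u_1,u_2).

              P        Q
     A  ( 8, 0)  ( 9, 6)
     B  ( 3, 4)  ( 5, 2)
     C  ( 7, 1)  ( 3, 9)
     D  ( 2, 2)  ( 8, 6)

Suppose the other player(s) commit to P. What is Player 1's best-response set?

u_1(A vs P) = 8
u_1(B vs P) = 3
u_1(C vs P) = 7
u_1(D vs P) = 2
max payoff 8 at {A}

P1 best: {A}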